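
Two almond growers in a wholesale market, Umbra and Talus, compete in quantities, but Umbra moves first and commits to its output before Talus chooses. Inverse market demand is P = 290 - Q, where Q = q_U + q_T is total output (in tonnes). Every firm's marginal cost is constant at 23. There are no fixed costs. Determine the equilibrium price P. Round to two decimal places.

Solve by backward induction. Given q_U, the follower Talus maximises π_T = (290 - q_U - q_T)q_T - 23q_T.
∂π_T/∂q_T = 267 - q_U - 2q_T = 0 gives the reaction function q_T = (267 - q_U)/2.
The leader anticipates this reaction. Substituting into P = 290 - Q gives P = 313/2 - (1/2)q_U, so π_U = (313/2 - (1/2)q_U)q_U - 23q_U.
Maximising: ∂π_U/∂q_U = 267/2 - q_U = 0, giving q_U = 267/2.
Then q_T = (267 - 267/2)/2 = 267/4.
Total output Q = 801/4, so price P = 290 - 801/4 = 359/4.

89.75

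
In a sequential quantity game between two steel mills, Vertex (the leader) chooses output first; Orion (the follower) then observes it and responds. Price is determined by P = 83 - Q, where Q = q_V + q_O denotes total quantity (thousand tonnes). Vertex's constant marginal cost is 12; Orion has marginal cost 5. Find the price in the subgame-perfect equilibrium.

The follower Orion best-responds to any q_V: π_O = (83 - Q)q_O - 5q_O.
∂π_O/∂q_O = 78 - q_V - 2q_O = 0 gives the reaction function q_O = (78 - q_V)/2.
Vertex substitutes q_O(q_V) into its own profit: π_V = q_V(83 - q_V - (78 - q_V)/2) - 12q_V = (44 - (1/2)q_V)q_V - 12q_V.
The leader's first-order condition 32 - q_V = 0 yields q_V = 32.
Then q_O = (78 - 32)/2 = 23.
Total output Q = 55, so price P = 83 - 55 = 28.

28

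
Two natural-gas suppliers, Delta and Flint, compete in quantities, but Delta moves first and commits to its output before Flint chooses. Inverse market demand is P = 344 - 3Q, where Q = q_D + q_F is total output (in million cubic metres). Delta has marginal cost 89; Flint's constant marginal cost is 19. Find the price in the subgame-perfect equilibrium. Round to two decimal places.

135.25

The follower Flint best-responds to any q_D: π_F = (344 - 3Q)q_F - 19q_F.
Setting the follower's marginal profit to zero, 325 - 3q_D - 6q_F = 0, i.e. q_F = (325 - 3q_D)/6.
The leader anticipates this reaction. Substituting into P = 344 - 3Q gives P = 363/2 - (3/2)q_D, so π_D = (363/2 - (3/2)q_D)q_D - 89q_D.
Leader FOC: 185/2 - 3q_D = 0, so q_D = 185/6.
Then q_F = (325 - 3·(185/6))/6 = 155/4.
Total output Q = 835/12, so price P = 344 - 3·(835/12) = 541/4.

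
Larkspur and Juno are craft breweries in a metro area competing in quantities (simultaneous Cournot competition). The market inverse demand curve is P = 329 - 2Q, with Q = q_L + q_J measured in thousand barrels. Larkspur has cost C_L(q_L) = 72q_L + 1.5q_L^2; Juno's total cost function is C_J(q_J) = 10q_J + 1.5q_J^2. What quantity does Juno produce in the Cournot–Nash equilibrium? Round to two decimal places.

38.20

Larkspur's profit: π_L = (329 - 2Q)q_L - (72q_L + (3/2)q_L²). Setting ∂π_L/∂q_L = 0: 257 - 7q_L - 2(q_J) = 0.
Juno's first-order condition: 319 - 7q_J - 2(q_L) = 0.
Rearranging gives the reaction functions q_L = (257 - 2q_J)/7 and q_J = (319 - 2q_L)/7.
Substituting one into the other gives q_L = 129/5 and q_J = 191/5.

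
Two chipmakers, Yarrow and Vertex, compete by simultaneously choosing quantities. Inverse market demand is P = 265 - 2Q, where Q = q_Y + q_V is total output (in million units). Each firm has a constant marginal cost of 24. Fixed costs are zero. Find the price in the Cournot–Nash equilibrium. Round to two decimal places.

104.33

Each firm earns π_i = (265 - 2Q)q_i - 24q_i.
Setting ∂π_i/∂q_i = 0 with rivals' quantities fixed: 241 - 4q_i - 2q_j = 0.
With identical firms every q_j equals q_i, so q_j = q_i and 241 = 6q_i, giving q_i = 241/6.
Total output Q = 241/3, so price P = 265 - 2·(241/3) = 313/3.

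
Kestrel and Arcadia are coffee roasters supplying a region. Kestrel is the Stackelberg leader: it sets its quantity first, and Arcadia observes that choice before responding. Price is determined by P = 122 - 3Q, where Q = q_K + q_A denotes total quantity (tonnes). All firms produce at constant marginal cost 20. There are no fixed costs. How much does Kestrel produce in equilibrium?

17

Solve by backward induction. Given q_K, the follower Arcadia maximises π_A = (122 - 3q_K - 3q_A)q_A - 20q_A.
Follower FOC: 102 - 3q_K - 6q_A = 0, so q_A(q_K) = (102 - 3q_K)/6.
Kestrel substitutes q_A(q_K) into its own profit: π_K = q_K(122 - 3q_K - (102 - 3q_K)/2) - 20q_K = (71 - (3/2)q_K)q_K - 20q_K.
Leader FOC: 51 - 3q_K = 0, so q_K = 17.
Then q_A = (102 - 3·17)/6 = 17/2.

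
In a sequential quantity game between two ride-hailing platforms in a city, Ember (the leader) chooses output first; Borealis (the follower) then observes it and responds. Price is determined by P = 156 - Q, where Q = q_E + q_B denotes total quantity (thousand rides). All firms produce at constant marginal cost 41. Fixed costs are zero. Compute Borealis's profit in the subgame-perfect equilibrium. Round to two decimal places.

The follower Borealis best-responds to any q_E: π_B = (156 - Q)q_B - 41q_B.
Follower FOC: 115 - q_E - 2q_B = 0, so q_B(q_E) = (115 - q_E)/2.
Ember substitutes q_B(q_E) into its own profit: π_E = q_E(156 - q_E - (115 - q_E)/2) - 41q_E = (197/2 - (1/2)q_E)q_E - 41q_E.
Maximising: ∂π_E/∂q_E = 115/2 - q_E = 0, giving q_E = 115/2.
Then q_B = (115 - 115/2)/2 = 115/4.
Price P = 156 - 345/4 = 279/4.
Borealis's profit: (279/4 - 41)·(115/4) = 826.5625.

826.56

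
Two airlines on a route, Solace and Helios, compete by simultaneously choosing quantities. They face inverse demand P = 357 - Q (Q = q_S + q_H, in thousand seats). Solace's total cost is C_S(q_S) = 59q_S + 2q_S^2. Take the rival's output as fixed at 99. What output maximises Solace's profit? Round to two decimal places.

33.17

With the rival's output fixed at 99, Solace's profit is π_S = (357 - 99 - q_S)q_S - (59q_S + 2q_S²) = (258 - q_S)q_S - (59q_S + 2q_S²).
∂π_S/∂q_S = 199 - 6q_S = 0, so q_S = 199/6.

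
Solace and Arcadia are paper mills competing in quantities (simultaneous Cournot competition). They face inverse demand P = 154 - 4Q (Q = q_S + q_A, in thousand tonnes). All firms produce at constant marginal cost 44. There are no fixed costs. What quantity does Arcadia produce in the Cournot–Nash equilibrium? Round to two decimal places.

9.17

A representative firm's profit is π_i = q_i(154 - 4Q) - 44q_i.
Setting ∂π_i/∂q_i = 0 with rivals' quantities fixed: 110 - 8q_i - 4q_j = 0.
With identical firms every q_j equals q_i, so q_j = q_i and 110 = 12q_i, giving q_i = 55/6.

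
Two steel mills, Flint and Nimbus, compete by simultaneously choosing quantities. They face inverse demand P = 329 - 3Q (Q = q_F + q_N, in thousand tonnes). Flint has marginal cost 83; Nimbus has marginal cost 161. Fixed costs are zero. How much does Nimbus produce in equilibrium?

10

Flint's profit: π_F = (329 - 3Q)q_F - (83q_F). Setting ∂π_F/∂q_F = 0: 246 - 6q_F - 3(q_N) = 0.
Nimbus's first-order condition: 168 - 6q_N - 3(q_F) = 0.
So q_F = (246 - 3q_N)/6 and q_N = (168 - 3q_F)/6.
Substituting one into the other gives q_F = 36 and q_N = 10.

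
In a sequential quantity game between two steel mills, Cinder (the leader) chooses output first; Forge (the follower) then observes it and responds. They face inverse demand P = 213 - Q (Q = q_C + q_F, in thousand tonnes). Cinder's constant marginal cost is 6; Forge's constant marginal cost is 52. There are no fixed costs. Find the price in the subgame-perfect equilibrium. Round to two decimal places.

69.25

The follower Forge best-responds to any q_C: π_F = (213 - Q)q_F - 52q_F.
Setting the follower's marginal profit to zero, 161 - q_C - 2q_F = 0, i.e. q_F = (161 - q_C)/2.
Cinder substitutes q_F(q_C) into its own profit: π_C = q_C(213 - q_C - (161 - q_C)/2) - 6q_C = (265/2 - (1/2)q_C)q_C - 6q_C.
Leader FOC: 253/2 - q_C = 0, so q_C = 253/2.
Then q_F = (161 - 253/2)/2 = 69/4.
Total output Q = 575/4, so price P = 213 - 575/4 = 277/4.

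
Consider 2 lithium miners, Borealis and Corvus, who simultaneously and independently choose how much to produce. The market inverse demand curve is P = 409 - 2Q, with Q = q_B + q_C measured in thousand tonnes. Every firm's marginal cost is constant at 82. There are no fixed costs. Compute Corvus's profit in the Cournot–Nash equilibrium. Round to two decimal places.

Each firm earns π_i = (409 - 2Q)q_i - 82q_i.
Setting ∂π_i/∂q_i = 0 with rivals' quantities fixed: 327 - 4q_i - 2q_j = 0.
With identical firms every q_j equals q_i, so q_j = q_i and 327 = 6q_i, giving q_i = 109/2.
Price P = 409 - 2·109 = 191.
Corvus's profit: (191 - 82)·(109/2) = 5940.5000.

5940.50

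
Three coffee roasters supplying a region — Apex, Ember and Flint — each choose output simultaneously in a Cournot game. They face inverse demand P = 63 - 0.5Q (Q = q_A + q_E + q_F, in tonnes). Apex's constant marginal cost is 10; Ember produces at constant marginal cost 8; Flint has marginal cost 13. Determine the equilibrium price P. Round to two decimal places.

23.50

Apex's profit: π_A = (63 - 0.5Q)q_A - (10q_A). Setting ∂π_A/∂q_A = 0: 53 - q_A - (1/2)(q_E + q_F) = 0.
Ember's first-order condition: 55 - q_E - (1/2)(q_A + q_F) = 0.
Flint's profit: π_F = (63 - 0.5Q)q_F - (13q_F). Setting ∂π_F/∂q_F = 0: 50 - q_F - (1/2)(q_A + q_E) = 0.
Summing all 3 equations gives 158 − 2Q = 0, hence Q = 79.
Back-substituting: q_A = (53 − 79/2)/(1/2) = 27, q_E = (55 − 79/2)/(1/2) = 31, q_F = (50 − 79/2)/(1/2) = 21.
Total output Q = 79, so price P = 63 - (1/2)·79 = 47/2.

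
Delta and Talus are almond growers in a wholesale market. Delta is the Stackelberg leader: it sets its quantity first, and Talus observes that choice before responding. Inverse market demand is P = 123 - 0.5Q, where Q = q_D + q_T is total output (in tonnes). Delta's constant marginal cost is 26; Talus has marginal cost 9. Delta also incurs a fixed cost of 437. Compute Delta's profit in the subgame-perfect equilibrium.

Solve by backward induction. Given q_D, the follower Talus maximises π_T = (123 - (1/2)q_D - (1/2)q_T)q_T - 9q_T.
∂π_T/∂q_T = 114 - (1/2)q_D - q_T = 0 gives the reaction function q_T = (114 - (1/2)q_D).
The leader anticipates this reaction. Substituting into P = 123 - 0.5Q gives P = 66 - (1/4)q_D, so π_D = (66 - (1/4)q_D)q_D - 26q_D.
Maximising: ∂π_D/∂q_D = 40 - (1/2)q_D = 0, giving q_D = 80.
Then q_T = (114 - (1/2)·80) = 74.
Price P = 123 - (1/2)·154 = 46.
Delta's profit: (46 - 26)·80 - 437 = 1163.

1163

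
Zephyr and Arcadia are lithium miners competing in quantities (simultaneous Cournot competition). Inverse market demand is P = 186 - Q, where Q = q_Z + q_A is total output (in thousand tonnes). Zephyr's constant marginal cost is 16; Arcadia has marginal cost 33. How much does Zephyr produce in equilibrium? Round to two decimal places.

Zephyr's profit: π_Z = (186 - Q)q_Z - (16q_Z). Setting ∂π_Z/∂q_Z = 0: 170 - 2q_Z - (q_A) = 0.
Arcadia's profit: π_A = (186 - Q)q_A - (33q_A). Setting ∂π_A/∂q_A = 0: 153 - 2q_A - (q_Z) = 0.
Best responses: q_Z = (170 - q_A)/2, q_A = (153 - q_Z)/2.
Substituting one into the other gives q_Z = 187/3 and q_A = 136/3.

62.33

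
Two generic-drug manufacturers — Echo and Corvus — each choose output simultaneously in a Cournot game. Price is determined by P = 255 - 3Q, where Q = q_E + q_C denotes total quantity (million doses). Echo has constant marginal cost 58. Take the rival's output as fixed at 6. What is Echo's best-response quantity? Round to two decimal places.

29.83

With the rival's output fixed at 6, Echo's profit is π_E = (255 - 3·6 - 3q_E)q_E - (58q_E) = (237 - 3q_E)q_E - (58q_E).
∂π_E/∂q_E = 179 - 6q_E = 0, so q_E = 179/6.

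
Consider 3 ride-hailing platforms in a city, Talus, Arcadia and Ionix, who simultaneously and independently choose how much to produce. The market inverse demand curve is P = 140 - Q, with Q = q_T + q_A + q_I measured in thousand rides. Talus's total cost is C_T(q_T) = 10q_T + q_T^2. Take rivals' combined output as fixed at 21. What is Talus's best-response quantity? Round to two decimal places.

27.25

With rivals' combined output fixed at 21, Talus's profit is π_T = (140 - 21 - q_T)q_T - (10q_T + q_T²) = (119 - q_T)q_T - (10q_T + q_T²).
∂π_T/∂q_T = 109 - 4q_T = 0, so q_T = 109/4.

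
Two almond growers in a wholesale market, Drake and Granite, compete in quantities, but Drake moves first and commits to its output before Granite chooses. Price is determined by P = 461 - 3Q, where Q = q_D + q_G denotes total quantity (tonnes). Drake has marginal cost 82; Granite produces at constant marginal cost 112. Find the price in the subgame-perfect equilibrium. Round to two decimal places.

184.25

Solve by backward induction. Given q_D, the follower Granite maximises π_G = (461 - 3q_D - 3q_G)q_G - 112q_G.
∂π_G/∂q_G = 349 - 3q_D - 6q_G = 0 gives the reaction function q_G = (349 - 3q_D)/6.
Drake substitutes q_G(q_D) into its own profit: π_D = q_D(461 - 3q_D - (349 - 3q_D)/2) - 82q_D = (573/2 - (3/2)q_D)q_D - 82q_D.
Leader FOC: 409/2 - 3q_D = 0, so q_D = 409/6.
Then q_G = (349 - 3·(409/6))/6 = 289/12.
Total output Q = 369/4, so price P = 461 - 3·(369/4) = 737/4.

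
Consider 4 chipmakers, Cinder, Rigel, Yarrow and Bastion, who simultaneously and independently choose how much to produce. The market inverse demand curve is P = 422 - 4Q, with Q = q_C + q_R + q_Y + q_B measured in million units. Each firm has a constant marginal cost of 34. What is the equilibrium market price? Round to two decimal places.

111.60

A representative firm's profit is π_i = q_i(422 - 4Q) - 34q_i.
Setting ∂π_i/∂q_i = 0 with rivals' quantities fixed: 388 - 8q_i - 4·Σ_{j≠i} q_j = 0.
With identical firms every q_j equals q_i, so Σ_{j≠i} q_j = 3q_i and 388 = 20q_i, giving q_i = 97/5.
Total output Q = 388/5, so price P = 422 - 4·(388/5) = 558/5.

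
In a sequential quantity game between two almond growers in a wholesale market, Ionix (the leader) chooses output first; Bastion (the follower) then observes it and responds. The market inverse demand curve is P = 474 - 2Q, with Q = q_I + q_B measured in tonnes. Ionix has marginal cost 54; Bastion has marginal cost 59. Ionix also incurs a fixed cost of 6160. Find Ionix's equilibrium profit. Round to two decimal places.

The follower Bastion best-responds to any q_I: π_B = (474 - 2Q)q_B - 59q_B.
Follower FOC: 415 - 2q_I - 4q_B = 0, so q_B(q_I) = (415 - 2q_I)/4.
Ionix substitutes q_B(q_I) into its own profit: π_I = q_I(474 - 2q_I - (415 - 2q_I)/2) - 54q_I = (533/2 - q_I)q_I - 54q_I.
Leader FOC: 425/2 - 2q_I = 0, so q_I = 425/4.
Then q_B = (415 - 2·(425/4))/4 = 405/8.
Price P = 474 - 2·(1255/8) = 641/4.
Ionix's profit: (641/4 - 54)·(425/4) - 6160 = 5129.0625.

5129.06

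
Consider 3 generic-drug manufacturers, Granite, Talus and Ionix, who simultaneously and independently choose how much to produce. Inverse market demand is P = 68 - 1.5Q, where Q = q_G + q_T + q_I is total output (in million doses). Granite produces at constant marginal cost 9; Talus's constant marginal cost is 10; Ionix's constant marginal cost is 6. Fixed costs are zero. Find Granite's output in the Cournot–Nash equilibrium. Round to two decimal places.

Granite's profit: π_G = (68 - 1.5Q)q_G - (9q_G). Setting ∂π_G/∂q_G = 0: 59 - 3q_G - (3/2)(q_T + q_I) = 0.
Talus's profit: π_T = (68 - 1.5Q)q_T - (10q_T). Setting ∂π_T/∂q_T = 0: 58 - 3q_T - (3/2)(q_G + q_I) = 0.
Ionix's profit: π_I = (68 - 1.5Q)q_I - (6q_I). Setting ∂π_I/∂q_I = 0: 62 - 3q_I - (3/2)(q_G + q_T) = 0.
Adding the 3 first-order conditions: 179 − 6Q = 0, so Q = 179/6.
Back-substituting: q_G = (59 − 179/4)/(3/2) = 19/2, q_T = (58 − 179/4)/(3/2) = 53/6, q_I = (62 − 179/4)/(3/2) = 23/2.

9.50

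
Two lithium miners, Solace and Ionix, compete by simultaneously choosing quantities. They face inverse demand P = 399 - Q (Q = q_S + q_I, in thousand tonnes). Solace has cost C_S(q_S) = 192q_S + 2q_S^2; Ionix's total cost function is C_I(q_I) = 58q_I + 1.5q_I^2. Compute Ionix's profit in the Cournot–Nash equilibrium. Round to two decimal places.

Solace's profit: π_S = (399 - Q)q_S - (192q_S + 2q_S²). Setting ∂π_S/∂q_S = 0: 207 - 6q_S - (q_I) = 0.
Ionix's profit: π_I = (399 - Q)q_I - (58q_I + (3/2)q_I²). Setting ∂π_I/∂q_I = 0: 341 - 5q_I - (q_S) = 0.
So q_S = (207 - q_I)/6 and q_I = (341 - q_S)/5.
Solving the pair: q_S = 694/29, q_I = 1839/29.
Price P = 399 - 87.3448 = 311.6552.
Ionix's profit: 311.6552·(1839/29) - 58·(1839/29) - (3/2)(1839/29)² = 10053.2729.

10053.27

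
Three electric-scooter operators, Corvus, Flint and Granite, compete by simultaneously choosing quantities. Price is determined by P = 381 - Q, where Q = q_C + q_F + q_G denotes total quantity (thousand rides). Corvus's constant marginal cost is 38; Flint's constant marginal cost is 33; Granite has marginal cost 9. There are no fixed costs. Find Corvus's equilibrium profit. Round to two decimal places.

Corvus's profit: π_C = (381 - Q)q_C - (38q_C). Setting ∂π_C/∂q_C = 0: 343 - 2q_C - (q_F + q_G) = 0.
Flint's first-order condition: 348 - 2q_F - (q_C + q_G) = 0.
Granite's profit: π_G = (381 - Q)q_G - (9q_G). Setting ∂π_G/∂q_G = 0: 372 - 2q_G - (q_C + q_F) = 0.
Summing all 3 equations gives 1063 − 4Q = 0, hence Q = 1063/4.
Back-substituting: q_C = (343 − 1063/4) = 309/4, q_F = (348 − 1063/4) = 329/4, q_G = (372 − 1063/4) = 425/4.
Price P = 381 - 1063/4 = 461/4.
Corvus's profit: (461/4 - 38)·(309/4) = 5967.5625.

5967.56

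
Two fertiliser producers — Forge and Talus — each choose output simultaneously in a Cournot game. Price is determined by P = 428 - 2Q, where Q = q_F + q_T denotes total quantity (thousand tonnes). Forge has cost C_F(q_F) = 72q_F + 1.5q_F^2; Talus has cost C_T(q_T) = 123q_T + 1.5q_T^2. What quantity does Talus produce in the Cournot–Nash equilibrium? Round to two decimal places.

31.62

Forge's profit: π_F = (428 - 2Q)q_F - (72q_F + (3/2)q_F²). Setting ∂π_F/∂q_F = 0: 356 - 7q_F - 2(q_T) = 0.
Talus's profit: π_T = (428 - 2Q)q_T - (123q_T + (3/2)q_T²). Setting ∂π_T/∂q_T = 0: 305 - 7q_T - 2(q_F) = 0.
So q_F = (356 - 2q_T)/7 and q_T = (305 - 2q_F)/7.
Substituting one into the other gives q_F = 1882/45 and q_T = 1423/45.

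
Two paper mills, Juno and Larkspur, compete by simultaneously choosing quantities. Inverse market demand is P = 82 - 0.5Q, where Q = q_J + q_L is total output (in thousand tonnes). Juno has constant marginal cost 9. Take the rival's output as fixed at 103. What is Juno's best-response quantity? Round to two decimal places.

With the rival's output fixed at 103, Juno's profit is π_J = (82 - (1/2)·103 - (1/2)q_J)q_J - (9q_J) = (61/2 - (1/2)q_J)q_J - (9q_J).
∂π_J/∂q_J = 43/2 - q_J = 0, so q_J = 43/2.

21.50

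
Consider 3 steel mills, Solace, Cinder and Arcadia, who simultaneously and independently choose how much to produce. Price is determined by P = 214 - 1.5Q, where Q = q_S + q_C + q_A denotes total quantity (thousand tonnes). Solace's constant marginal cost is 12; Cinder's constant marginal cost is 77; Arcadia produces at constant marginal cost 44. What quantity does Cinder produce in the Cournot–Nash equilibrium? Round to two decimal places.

6.50

Solace's profit: π_S = (214 - 1.5Q)q_S - (12q_S). Setting ∂π_S/∂q_S = 0: 202 - 3q_S - (3/2)(q_C + q_A) = 0.
Cinder's profit: π_C = (214 - 1.5Q)q_C - (77q_C). Setting ∂π_C/∂q_C = 0: 137 - 3q_C - (3/2)(q_S + q_A) = 0.
Arcadia's profit: π_A = (214 - 1.5Q)q_A - (44q_A). Setting ∂π_A/∂q_A = 0: 170 - 3q_A - (3/2)(q_S + q_C) = 0.
Adding the 3 conditions: 509 − 3Q − 3Q = 0, i.e. Q = 509/6.
Back-substituting: q_S = (202 − 509/4)/(3/2) = 299/6, q_C = (137 − 509/4)/(3/2) = 13/2, q_A = (170 − 509/4)/(3/2) = 57/2.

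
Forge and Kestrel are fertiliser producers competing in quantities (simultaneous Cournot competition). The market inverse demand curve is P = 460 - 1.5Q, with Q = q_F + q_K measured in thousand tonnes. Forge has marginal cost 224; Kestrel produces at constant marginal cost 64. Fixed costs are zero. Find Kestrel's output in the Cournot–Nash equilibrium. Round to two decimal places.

123.56

Forge's profit: π_F = (460 - 1.5Q)q_F - (224q_F). Setting ∂π_F/∂q_F = 0: 236 - 3q_F - (3/2)(q_K) = 0.
Kestrel's first-order condition: 396 - 3q_K - (3/2)(q_F) = 0.
Rearranging gives the reaction functions q_F = (236 - (3/2)q_K)/3 and q_K = (396 - (3/2)q_F)/3.
Solving the pair: q_F = 152/9, q_K = 1112/9.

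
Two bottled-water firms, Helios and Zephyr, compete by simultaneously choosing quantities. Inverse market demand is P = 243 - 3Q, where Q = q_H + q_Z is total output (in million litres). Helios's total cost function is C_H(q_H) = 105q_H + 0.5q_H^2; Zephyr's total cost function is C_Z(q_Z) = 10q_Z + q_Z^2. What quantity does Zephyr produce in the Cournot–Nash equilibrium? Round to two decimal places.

25.89

Helios's profit: π_H = (243 - 3Q)q_H - (105q_H + (1/2)q_H²). Setting ∂π_H/∂q_H = 0: 138 - 7q_H - 3(q_Z) = 0.
Zephyr's first-order condition: 233 - 8q_Z - 3(q_H) = 0.
Best responses: q_H = (138 - 3q_Z)/7, q_Z = (233 - 3q_H)/8.
Solving the pair: q_H = 405/47, q_Z = 1217/47.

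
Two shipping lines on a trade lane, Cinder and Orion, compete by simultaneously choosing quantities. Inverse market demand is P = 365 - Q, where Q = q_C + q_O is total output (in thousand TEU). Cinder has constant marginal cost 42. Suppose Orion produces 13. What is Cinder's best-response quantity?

155

With the rival's output fixed at 13, Cinder's profit is π_C = (365 - 13 - q_C)q_C - (42q_C) = (352 - q_C)q_C - (42q_C).
∂π_C/∂q_C = 310 - 2q_C = 0, so q_C = 155.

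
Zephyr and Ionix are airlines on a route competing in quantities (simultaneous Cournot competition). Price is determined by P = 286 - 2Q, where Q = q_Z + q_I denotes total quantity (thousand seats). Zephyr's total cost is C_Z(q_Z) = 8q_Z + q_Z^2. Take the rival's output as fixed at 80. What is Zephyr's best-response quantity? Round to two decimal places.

With the rival's output fixed at 80, Zephyr's profit is π_Z = (286 - 2·80 - 2q_Z)q_Z - (8q_Z + q_Z²) = (126 - 2q_Z)q_Z - (8q_Z + q_Z²).
∂π_Z/∂q_Z = 118 - 6q_Z = 0, so q_Z = 59/3.

19.67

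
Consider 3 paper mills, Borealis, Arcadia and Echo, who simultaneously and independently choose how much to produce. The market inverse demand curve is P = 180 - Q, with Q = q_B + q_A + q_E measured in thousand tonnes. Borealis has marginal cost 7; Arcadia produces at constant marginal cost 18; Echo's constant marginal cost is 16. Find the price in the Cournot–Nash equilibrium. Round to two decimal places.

Borealis's profit: π_B = (180 - Q)q_B - (7q_B). Setting ∂π_B/∂q_B = 0: 173 - 2q_B - (q_A + q_E) = 0.
Arcadia's first-order condition: 162 - 2q_A - (q_B + q_E) = 0.
Echo's first-order condition: 164 - 2q_E - (q_B + q_A) = 0.
Adding the 3 first-order conditions: 499 − 4Q = 0, so Q = 499/4.
Back-substituting: q_B = (173 − 499/4) = 193/4, q_A = (162 − 499/4) = 149/4, q_E = (164 − 499/4) = 157/4.
Total output Q = 499/4, so price P = 180 - 499/4 = 221/4.

55.25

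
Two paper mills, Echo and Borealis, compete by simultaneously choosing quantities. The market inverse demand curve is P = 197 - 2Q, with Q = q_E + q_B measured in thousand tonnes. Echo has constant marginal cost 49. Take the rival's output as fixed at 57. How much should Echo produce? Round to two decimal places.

8.50

With the rival's output fixed at 57, Echo's profit is π_E = (197 - 2·57 - 2q_E)q_E - (49q_E) = (83 - 2q_E)q_E - (49q_E).
∂π_E/∂q_E = 34 - 4q_E = 0, so q_E = 17/2.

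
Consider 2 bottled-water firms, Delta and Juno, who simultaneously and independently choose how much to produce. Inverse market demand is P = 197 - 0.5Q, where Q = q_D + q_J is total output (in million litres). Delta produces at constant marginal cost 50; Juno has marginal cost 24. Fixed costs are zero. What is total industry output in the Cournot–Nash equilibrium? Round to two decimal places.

Delta's profit: π_D = (197 - 0.5Q)q_D - (50q_D). Setting ∂π_D/∂q_D = 0: 147 - q_D - (1/2)(q_J) = 0.
Juno's profit: π_J = (197 - 0.5Q)q_J - (24q_J). Setting ∂π_J/∂q_J = 0: 173 - q_J - (1/2)(q_D) = 0.
Rearranging gives the reaction functions q_D = (147 - (1/2)q_J) and q_J = (173 - (1/2)q_D).
Solving the pair: q_D = 242/3, q_J = 398/3.
Total output Q = 242/3 + 398/3 = 640/3.

213.33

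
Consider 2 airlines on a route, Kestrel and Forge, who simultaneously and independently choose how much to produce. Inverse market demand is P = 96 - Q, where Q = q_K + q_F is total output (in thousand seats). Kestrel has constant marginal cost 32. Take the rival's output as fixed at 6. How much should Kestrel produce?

29

With the rival's output fixed at 6, Kestrel's profit is π_K = (96 - 6 - q_K)q_K - (32q_K) = (90 - q_K)q_K - (32q_K).
∂π_K/∂q_K = 58 - 2q_K = 0, so q_K = 29.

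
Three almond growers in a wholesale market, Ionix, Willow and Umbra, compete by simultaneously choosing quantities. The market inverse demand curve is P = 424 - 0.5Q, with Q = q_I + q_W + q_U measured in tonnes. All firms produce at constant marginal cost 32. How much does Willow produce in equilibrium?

A representative firm's profit is π_i = q_i(424 - 0.5Q) - 32q_i.
Setting ∂π_i/∂q_i = 0 with rivals' quantities fixed: 392 - q_i - (1/2)·Σ_{j≠i} q_j = 0.
With identical firms every q_j equals q_i, so Σ_{j≠i} q_j = 2q_i and 392 = 2q_i, giving q_i = 196.

196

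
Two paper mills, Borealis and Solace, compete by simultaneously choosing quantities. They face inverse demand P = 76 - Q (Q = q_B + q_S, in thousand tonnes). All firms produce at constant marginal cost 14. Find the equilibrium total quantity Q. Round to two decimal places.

41.33

A representative firm's profit is π_i = q_i(76 - Q) - 14q_i.
First-order condition (treating rivals' output as given): 62 - 2q_i - q_j = 0.
With identical firms every q_j equals q_i, so q_j = q_i and 62 = 3q_i, giving q_i = 62/3.
Total output Q = 62/3 + 62/3 = 124/3.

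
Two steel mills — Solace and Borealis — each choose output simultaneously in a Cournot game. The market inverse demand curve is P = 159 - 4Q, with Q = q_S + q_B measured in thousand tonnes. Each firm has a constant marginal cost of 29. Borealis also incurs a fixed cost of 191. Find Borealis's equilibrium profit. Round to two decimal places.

278.44

Each firm earns π_i = (159 - 4Q)q_i - 29q_i.
First-order condition (treating rivals' output as given): 130 - 8q_i - 4q_j = 0.
With identical firms every q_j equals q_i, so q_j = q_i and 130 = 12q_i, giving q_i = 65/6.
Price P = 159 - 4·(65/3) = 217/3.
Borealis's profit: (217/3 - 29)·(65/6) - 191 = 278.4444.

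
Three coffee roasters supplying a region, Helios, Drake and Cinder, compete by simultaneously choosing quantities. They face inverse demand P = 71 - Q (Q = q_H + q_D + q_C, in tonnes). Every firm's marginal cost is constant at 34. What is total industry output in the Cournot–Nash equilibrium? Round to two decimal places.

27.75

Each firm earns π_i = (71 - Q)q_i - 34q_i.
Setting ∂π_i/∂q_i = 0 with rivals' quantities fixed: 37 - 2q_i - Σ_{j≠i} q_j = 0.
With identical firms every q_j equals q_i, so Σ_{j≠i} q_j = 2q_i and 37 = 4q_i, giving q_i = 37/4.
Total output Q = 37/4 + 37/4 + 37/4 = 111/4.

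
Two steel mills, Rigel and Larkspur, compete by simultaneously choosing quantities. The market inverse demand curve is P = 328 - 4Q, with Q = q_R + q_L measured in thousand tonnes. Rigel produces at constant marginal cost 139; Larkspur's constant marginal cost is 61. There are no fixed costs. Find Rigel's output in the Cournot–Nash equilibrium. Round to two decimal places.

9.25

Rigel's profit: π_R = (328 - 4Q)q_R - (139q_R). Setting ∂π_R/∂q_R = 0: 189 - 8q_R - 4(q_L) = 0.
Larkspur's profit: π_L = (328 - 4Q)q_L - (61q_L). Setting ∂π_L/∂q_L = 0: 267 - 8q_L - 4(q_R) = 0.
Best responses: q_R = (189 - 4q_L)/8, q_L = (267 - 4q_R)/8.
Solving the pair: q_R = 37/4, q_L = 115/4.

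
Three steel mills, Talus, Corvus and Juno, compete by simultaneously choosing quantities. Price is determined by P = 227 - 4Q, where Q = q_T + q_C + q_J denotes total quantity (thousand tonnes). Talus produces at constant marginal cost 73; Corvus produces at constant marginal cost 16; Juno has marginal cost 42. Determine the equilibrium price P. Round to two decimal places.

Talus's profit: π_T = (227 - 4Q)q_T - (73q_T). Setting ∂π_T/∂q_T = 0: 154 - 8q_T - 4(q_C + q_J) = 0.
Corvus's first-order condition: 211 - 8q_C - 4(q_T + q_J) = 0.
Juno's first-order condition: 185 - 8q_J - 4(q_T + q_C) = 0.
Adding the 3 conditions: 550 − 8Q − 8Q = 0, i.e. Q = 275/8.
Back-substituting: q_T = (154 − 275/2)/4 = 33/8, q_C = (211 − 275/2)/4 = 147/8, q_J = (185 − 275/2)/4 = 95/8.
Total output Q = 275/8, so price P = 227 - 4·(275/8) = 179/2.

89.50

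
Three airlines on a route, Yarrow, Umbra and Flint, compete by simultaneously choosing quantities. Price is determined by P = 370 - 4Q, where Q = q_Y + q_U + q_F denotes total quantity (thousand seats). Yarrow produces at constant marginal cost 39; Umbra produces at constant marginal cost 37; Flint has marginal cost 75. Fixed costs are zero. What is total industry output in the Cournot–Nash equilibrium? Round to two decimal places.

59.94

Yarrow's profit: π_Y = (370 - 4Q)q_Y - (39q_Y). Setting ∂π_Y/∂q_Y = 0: 331 - 8q_Y - 4(q_U + q_F) = 0.
Umbra's profit: π_U = (370 - 4Q)q_U - (37q_U). Setting ∂π_U/∂q_U = 0: 333 - 8q_U - 4(q_Y + q_F) = 0.
Flint's profit: π_F = (370 - 4Q)q_F - (75q_F). Setting ∂π_F/∂q_F = 0: 295 - 8q_F - 4(q_Y + q_U) = 0.
Summing all 3 equations gives 959 − 16Q = 0, hence Q = 959/16.
Back-substituting: q_Y = (331 − 959/4)/4 = 365/16, q_U = (333 − 959/4)/4 = 373/16, q_F = (295 − 959/4)/4 = 221/16.
Total output Q = 365/16 + 373/16 + 221/16 = 959/16.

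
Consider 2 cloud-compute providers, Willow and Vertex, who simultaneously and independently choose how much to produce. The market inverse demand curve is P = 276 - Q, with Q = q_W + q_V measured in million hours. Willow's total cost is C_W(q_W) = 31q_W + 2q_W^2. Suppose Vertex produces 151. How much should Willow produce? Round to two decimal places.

15.67

With the rival's output fixed at 151, Willow's profit is π_W = (276 - 151 - q_W)q_W - (31q_W + 2q_W²) = (125 - q_W)q_W - (31q_W + 2q_W²).
∂π_W/∂q_W = 94 - 6q_W = 0, so q_W = 47/3.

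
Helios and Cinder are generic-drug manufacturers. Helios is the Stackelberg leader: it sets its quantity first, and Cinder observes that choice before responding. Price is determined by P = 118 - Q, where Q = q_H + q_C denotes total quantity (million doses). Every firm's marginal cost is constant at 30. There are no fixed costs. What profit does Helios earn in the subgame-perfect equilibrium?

968

The follower Cinder best-responds to any q_H: π_C = (118 - Q)q_C - 30q_C.
Setting the follower's marginal profit to zero, 88 - q_H - 2q_C = 0, i.e. q_C = (88 - q_H)/2.
Helios substitutes q_C(q_H) into its own profit: π_H = q_H(118 - q_H - (88 - q_H)/2) - 30q_H = (74 - (1/2)q_H)q_H - 30q_H.
Leader FOC: 44 - q_H = 0, so q_H = 44.
Then q_C = (88 - 44)/2 = 22.
Price P = 118 - 66 = 52.
Helios's profit: (52 - 30)·44 = 968.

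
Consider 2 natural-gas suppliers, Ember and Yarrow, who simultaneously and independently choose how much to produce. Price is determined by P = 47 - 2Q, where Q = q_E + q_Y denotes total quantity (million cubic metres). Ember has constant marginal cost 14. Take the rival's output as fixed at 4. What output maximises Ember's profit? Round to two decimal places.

With the rival's output fixed at 4, Ember's profit is π_E = (47 - 2·4 - 2q_E)q_E - (14q_E) = (39 - 2q_E)q_E - (14q_E).
∂π_E/∂q_E = 25 - 4q_E = 0, so q_E = 25/4.

6.25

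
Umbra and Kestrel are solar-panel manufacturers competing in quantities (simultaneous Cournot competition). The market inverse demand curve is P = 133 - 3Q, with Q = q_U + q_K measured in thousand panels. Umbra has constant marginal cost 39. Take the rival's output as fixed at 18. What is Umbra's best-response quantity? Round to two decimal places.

6.67

With the rival's output fixed at 18, Umbra's profit is π_U = (133 - 3·18 - 3q_U)q_U - (39q_U) = (79 - 3q_U)q_U - (39q_U).
∂π_U/∂q_U = 40 - 6q_U = 0, so q_U = 20/3.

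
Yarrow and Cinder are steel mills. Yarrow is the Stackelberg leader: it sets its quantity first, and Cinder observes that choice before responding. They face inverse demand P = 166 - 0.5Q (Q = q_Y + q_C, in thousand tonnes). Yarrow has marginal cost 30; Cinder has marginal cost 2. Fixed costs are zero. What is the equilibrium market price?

Solve by backward induction. Given q_Y, the follower Cinder maximises π_C = (166 - (1/2)q_Y - (1/2)q_C)q_C - 2q_C.
∂π_C/∂q_C = 164 - (1/2)q_Y - q_C = 0 gives the reaction function q_C = (164 - (1/2)q_Y).
The leader anticipates this reaction. Substituting into P = 166 - 0.5Q gives P = 84 - (1/4)q_Y, so π_Y = (84 - (1/4)q_Y)q_Y - 30q_Y.
Maximising: ∂π_Y/∂q_Y = 54 - (1/2)q_Y = 0, giving q_Y = 108.
Then q_C = (164 - (1/2)·108) = 110.
Total output Q = 218, so price P = 166 - (1/2)·218 = 57.

57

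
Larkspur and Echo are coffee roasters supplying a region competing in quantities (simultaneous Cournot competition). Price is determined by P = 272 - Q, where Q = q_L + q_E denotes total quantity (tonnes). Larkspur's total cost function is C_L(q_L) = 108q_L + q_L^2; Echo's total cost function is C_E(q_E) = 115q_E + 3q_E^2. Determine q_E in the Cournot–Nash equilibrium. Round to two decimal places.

14.97

Larkspur's profit: π_L = (272 - Q)q_L - (108q_L + q_L²). Setting ∂π_L/∂q_L = 0: 164 - 4q_L - (q_E) = 0.
Echo's first-order condition: 157 - 8q_E - (q_L) = 0.
Best responses: q_L = (164 - q_E)/4, q_E = (157 - q_L)/8.
Substituting one into the other gives q_L = 1155/31 and q_E = 464/31.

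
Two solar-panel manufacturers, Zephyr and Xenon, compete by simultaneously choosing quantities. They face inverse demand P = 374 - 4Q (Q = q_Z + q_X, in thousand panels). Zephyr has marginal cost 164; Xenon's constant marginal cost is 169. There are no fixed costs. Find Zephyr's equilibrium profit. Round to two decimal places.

Zephyr's profit: π_Z = (374 - 4Q)q_Z - (164q_Z). Setting ∂π_Z/∂q_Z = 0: 210 - 8q_Z - 4(q_X) = 0.
Xenon's profit: π_X = (374 - 4Q)q_X - (169q_X). Setting ∂π_X/∂q_X = 0: 205 - 8q_X - 4(q_Z) = 0.
Rearranging gives the reaction functions q_Z = (210 - 4q_X)/8 and q_X = (205 - 4q_Z)/8.
Solving the pair: q_Z = 215/12, q_X = 50/3.
Price P = 374 - 4·(415/12) = 707/3.
Zephyr's profit: (707/3 - 164)·(215/12) = 1284.0278.

1284.03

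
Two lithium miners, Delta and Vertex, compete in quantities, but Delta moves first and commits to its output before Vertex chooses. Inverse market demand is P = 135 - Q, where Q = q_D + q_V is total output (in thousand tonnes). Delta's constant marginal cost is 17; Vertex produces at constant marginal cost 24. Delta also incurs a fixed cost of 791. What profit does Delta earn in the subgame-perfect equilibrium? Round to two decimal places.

1162.13

Solve by backward induction. Given q_D, the follower Vertex maximises π_V = (135 - q_D - q_V)q_V - 24q_V.
∂π_V/∂q_V = 111 - q_D - 2q_V = 0 gives the reaction function q_V = (111 - q_D)/2.
The leader anticipates this reaction. Substituting into P = 135 - Q gives P = 159/2 - (1/2)q_D, so π_D = (159/2 - (1/2)q_D)q_D - 17q_D.
Maximising: ∂π_D/∂q_D = 125/2 - q_D = 0, giving q_D = 125/2.
Then q_V = (111 - 125/2)/2 = 97/4.
Price P = 135 - 347/4 = 193/4.
Delta's profit: (193/4 - 17)·(125/2) - 791 = 1162.1250.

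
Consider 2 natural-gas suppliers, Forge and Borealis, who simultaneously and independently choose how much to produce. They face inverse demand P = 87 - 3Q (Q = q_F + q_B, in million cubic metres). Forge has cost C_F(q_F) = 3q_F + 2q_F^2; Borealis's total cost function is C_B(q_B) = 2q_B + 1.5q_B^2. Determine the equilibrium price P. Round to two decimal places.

46.30

Forge's profit: π_F = (87 - 3Q)q_F - (3q_F + 2q_F²). Setting ∂π_F/∂q_F = 0: 84 - 10q_F - 3(q_B) = 0.
Borealis's profit: π_B = (87 - 3Q)q_B - (2q_B + (3/2)q_B²). Setting ∂π_B/∂q_B = 0: 85 - 9q_B - 3(q_F) = 0.
So q_F = (84 - 3q_B)/10 and q_B = (85 - 3q_F)/9.
Solving the pair: q_F = 167/27, q_B = 598/81.
Total output Q = 1099/81, so price P = 87 - 3·(1099/81) = 1250/27.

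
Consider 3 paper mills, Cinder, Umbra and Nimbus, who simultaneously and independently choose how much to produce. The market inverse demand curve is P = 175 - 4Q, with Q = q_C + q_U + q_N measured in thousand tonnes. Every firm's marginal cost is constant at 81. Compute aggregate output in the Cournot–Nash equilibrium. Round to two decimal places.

17.63

Each firm earns π_i = (175 - 4Q)q_i - 81q_i.
First-order condition (treating rivals' output as given): 94 - 8q_i - 4·Σ_{j≠i} q_j = 0.
By symmetry each firm produces the same amount; substituting Σ_{j≠i} q_j = 2q_i yields q_i = 94/16 = 47/8.
Total output Q = 47/8 + 47/8 + 47/8 = 141/8.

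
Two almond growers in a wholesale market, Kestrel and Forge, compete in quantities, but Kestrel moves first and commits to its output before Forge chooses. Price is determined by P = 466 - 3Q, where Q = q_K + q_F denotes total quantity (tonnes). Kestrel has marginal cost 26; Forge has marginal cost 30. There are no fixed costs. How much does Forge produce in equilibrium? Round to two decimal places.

35.67

The follower Forge best-responds to any q_K: π_F = (466 - 3Q)q_F - 30q_F.
Follower FOC: 436 - 3q_K - 6q_F = 0, so q_F(q_K) = (436 - 3q_K)/6.
Kestrel substitutes q_F(q_K) into its own profit: π_K = q_K(466 - 3q_K - (436 - 3q_K)/2) - 26q_K = (248 - (3/2)q_K)q_K - 26q_K.
Leader FOC: 222 - 3q_K = 0, so q_K = 74.
Then q_F = (436 - 3·74)/6 = 107/3.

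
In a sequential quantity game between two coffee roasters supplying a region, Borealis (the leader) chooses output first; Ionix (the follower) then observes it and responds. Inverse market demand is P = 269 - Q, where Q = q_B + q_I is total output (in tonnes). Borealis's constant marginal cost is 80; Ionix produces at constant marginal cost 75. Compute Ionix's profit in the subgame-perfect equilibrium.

2601

The follower Ionix best-responds to any q_B: π_I = (269 - Q)q_I - 75q_I.
Setting the follower's marginal profit to zero, 194 - q_B - 2q_I = 0, i.e. q_I = (194 - q_B)/2.
Borealis substitutes q_I(q_B) into its own profit: π_B = q_B(269 - q_B - (194 - q_B)/2) - 80q_B = (172 - (1/2)q_B)q_B - 80q_B.
The leader's first-order condition 92 - q_B = 0 yields q_B = 92.
Then q_I = (194 - 92)/2 = 51.
Price P = 269 - 143 = 126.
Ionix's profit: (126 - 75)·51 = 2601.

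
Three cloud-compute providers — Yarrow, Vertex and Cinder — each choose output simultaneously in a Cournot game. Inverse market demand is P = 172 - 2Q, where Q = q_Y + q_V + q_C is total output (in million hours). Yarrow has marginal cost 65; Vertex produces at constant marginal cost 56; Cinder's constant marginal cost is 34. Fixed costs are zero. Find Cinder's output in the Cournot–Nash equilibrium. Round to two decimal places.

Yarrow's profit: π_Y = (172 - 2Q)q_Y - (65q_Y). Setting ∂π_Y/∂q_Y = 0: 107 - 4q_Y - 2(q_V + q_C) = 0.
Vertex's first-order condition: 116 - 4q_V - 2(q_Y + q_C) = 0.
Cinder's first-order condition: 138 - 4q_C - 2(q_Y + q_V) = 0.
Summing all 3 equations gives 361 − 8Q = 0, hence Q = 361/8.
Back-substituting: q_Y = (107 − 361/4)/2 = 67/8, q_V = (116 − 361/4)/2 = 103/8, q_C = (138 − 361/4)/2 = 191/8.

23.88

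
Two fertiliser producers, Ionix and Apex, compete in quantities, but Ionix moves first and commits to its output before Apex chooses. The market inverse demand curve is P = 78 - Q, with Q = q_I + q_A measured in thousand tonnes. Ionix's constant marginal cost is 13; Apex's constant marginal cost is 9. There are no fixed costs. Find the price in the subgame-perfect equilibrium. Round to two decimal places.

28.25

Solve by backward induction. Given q_I, the follower Apex maximises π_A = (78 - q_I - q_A)q_A - 9q_A.
Setting the follower's marginal profit to zero, 69 - q_I - 2q_A = 0, i.e. q_A = (69 - q_I)/2.
Ionix substitutes q_A(q_I) into its own profit: π_I = q_I(78 - q_I - (69 - q_I)/2) - 13q_I = (87/2 - (1/2)q_I)q_I - 13q_I.
The leader's first-order condition 61/2 - q_I = 0 yields q_I = 61/2.
Then q_A = (69 - 61/2)/2 = 77/4.
Total output Q = 199/4, so price P = 78 - 199/4 = 113/4.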